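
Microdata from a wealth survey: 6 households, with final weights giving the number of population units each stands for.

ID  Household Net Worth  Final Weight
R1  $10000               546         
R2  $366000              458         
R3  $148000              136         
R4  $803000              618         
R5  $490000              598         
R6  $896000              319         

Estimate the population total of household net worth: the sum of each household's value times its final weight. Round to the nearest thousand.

1268314000

Weighted total = 10000×546 + 366000×458 + 148000×136 + 803000×618 + 490000×598 + 896000×319
  = 5460000 + 167628000 + 20128000 + 496254000 + 293020000 + 285824000 = 1268314000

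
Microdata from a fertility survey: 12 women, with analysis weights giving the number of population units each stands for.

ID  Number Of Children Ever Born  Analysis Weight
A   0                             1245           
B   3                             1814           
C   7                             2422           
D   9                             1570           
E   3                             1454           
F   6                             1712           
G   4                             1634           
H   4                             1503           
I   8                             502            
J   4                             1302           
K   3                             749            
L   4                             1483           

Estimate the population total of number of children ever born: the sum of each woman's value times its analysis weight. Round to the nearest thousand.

81000

Weighted total = 0×1245 + 3×1814 + 7×2422 + 9×1570 + 3×1454 + 6×1712 + 4×1634 + 4×1503 + 8×502 + 4×1302 + 3×749 + 4×1483
  = 0 + 5442 + 16954 + 14130 + 4362 + 10272 + 6536 + 6012 + 4016 + 5208 + 2247 + 5932 = 81111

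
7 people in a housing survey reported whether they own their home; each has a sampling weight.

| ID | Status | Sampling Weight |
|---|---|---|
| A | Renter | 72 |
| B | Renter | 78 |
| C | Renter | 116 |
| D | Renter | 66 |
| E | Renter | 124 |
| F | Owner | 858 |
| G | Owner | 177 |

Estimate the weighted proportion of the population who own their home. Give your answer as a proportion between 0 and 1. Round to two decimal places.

0.69

Sum of weights for 'Owner' = 858 + 177 = 1035
Total weight = 72 + 78 + 116 + 66 + 124 + 858 + 177 = 1491
Weighted proportion = 1035 / 1491 = 0.69416499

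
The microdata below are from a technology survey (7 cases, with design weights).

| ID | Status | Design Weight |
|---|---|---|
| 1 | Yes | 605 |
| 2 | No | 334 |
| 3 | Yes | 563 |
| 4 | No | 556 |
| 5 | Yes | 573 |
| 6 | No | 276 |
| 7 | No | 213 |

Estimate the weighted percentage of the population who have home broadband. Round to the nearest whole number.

56

Sum of weights for 'Yes' = 605 + 563 + 573 = 1741
Total weight = 605 + 334 + 563 + 556 + 573 + 276 + 213 = 3120
Weighted proportion = 1741 / 3120 = 0.55801282 → 55.801282%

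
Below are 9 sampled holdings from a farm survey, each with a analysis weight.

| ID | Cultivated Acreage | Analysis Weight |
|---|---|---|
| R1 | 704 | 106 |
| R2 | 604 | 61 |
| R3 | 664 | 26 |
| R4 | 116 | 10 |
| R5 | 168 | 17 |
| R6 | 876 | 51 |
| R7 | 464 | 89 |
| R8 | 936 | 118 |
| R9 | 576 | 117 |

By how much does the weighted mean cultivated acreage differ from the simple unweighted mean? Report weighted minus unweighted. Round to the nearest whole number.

Unweighted sum = 704 + 604 + 664 + 116 + 168 + 876 + 464 + 936 + 576 = 5108
Unweighted mean = 5108 / 9 = 567.55556
Weighted sum = 704×106 + 604×61 + 664×26 + 116×10 + 168×17 + 876×51 + 464×89 + 936×118 + 576×117
  = 74624 + 36844 + 17264 + 1160 + 2856 + 44676 + 41296 + 110448 + 67392 = 396560
Sum of weights = 106 + 61 + 26 + 10 + 17 + 51 + 89 + 118 + 117 = 595
Weighted mean = 396560 / 595 = 666.48739
Difference (weighted minus unweighted) = 98.931839

99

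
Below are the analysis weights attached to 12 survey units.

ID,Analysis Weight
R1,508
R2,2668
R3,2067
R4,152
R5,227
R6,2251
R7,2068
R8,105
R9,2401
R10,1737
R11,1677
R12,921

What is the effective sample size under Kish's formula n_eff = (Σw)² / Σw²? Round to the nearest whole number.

8

Σ wᵢ = 508 + 2668 + 2067 + 152 + 227 + 2251 + 2068 + 105 + 2401 + 1737 + 1677 + 921 = 16782
Σ wᵢ² = 33520600
n_eff = 16782² / 33520600 = 281635524 / 33520600 = 8.401864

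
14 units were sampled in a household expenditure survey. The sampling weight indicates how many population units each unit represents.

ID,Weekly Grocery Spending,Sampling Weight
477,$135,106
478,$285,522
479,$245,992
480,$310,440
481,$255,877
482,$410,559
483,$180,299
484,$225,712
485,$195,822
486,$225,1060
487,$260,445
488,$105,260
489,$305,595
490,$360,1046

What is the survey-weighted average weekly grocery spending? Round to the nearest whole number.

264

Weighted sum = 2309190
Sum of weights = 8735
Weighted mean = 2309190 / 8735 = 264.36062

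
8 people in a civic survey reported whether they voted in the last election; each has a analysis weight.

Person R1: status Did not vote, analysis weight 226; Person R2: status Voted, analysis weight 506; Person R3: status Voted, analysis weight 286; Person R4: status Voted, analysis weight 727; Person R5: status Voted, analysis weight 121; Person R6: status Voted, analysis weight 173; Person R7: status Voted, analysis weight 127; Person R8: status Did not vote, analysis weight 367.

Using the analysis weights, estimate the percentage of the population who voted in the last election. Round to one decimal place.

76.6

Sum of weights for 'Voted' = 506 + 286 + 727 + 121 + 173 + 127 = 1940
Total weight = 226 + 506 + 286 + 727 + 121 + 173 + 127 + 367 = 2533
Weighted proportion = 1940 / 2533 = 0.76589025 → 76.589025%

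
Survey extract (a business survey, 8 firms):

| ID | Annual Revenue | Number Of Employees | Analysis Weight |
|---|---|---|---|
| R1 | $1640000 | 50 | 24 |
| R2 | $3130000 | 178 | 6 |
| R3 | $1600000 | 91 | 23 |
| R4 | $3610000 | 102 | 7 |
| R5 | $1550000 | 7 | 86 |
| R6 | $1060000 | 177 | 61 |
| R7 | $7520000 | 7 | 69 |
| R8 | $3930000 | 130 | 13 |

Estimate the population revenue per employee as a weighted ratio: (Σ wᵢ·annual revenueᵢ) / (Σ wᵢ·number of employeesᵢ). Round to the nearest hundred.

Σ wᵢ·y = 1640000×24 + 3130000×6 + 1600000×23 + 3610000×7 + 1550000×86 + 1060000×61 + 7520000×69 + 3930000×13
  = 39360000 + 18780000 + 36800000 + 25270000 + 133300000 + 64660000 + 518880000 + 51090000 = 888140000
Σ wᵢ·x = 50×24 + 178×6 + 91×23 + 102×7 + 7×86 + 177×61 + 7×69 + 130×13
  = 1200 + 1068 + 2093 + 714 + 602 + 10797 + 483 + 1690 = 18647
Ratio = 888140000 / 18647 = 47629.109

47600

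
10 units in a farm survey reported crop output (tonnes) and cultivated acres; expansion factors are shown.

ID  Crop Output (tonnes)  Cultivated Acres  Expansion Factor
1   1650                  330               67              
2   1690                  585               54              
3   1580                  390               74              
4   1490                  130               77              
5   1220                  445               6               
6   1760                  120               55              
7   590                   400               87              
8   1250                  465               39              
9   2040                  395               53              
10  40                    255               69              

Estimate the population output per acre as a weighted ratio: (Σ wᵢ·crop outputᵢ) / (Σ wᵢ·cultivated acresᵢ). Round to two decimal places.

Σ wᵢ·y = 1650×67 + 1690×54 + 1580×74 + 1490×77 + 1220×6 + 1760×55 + 590×87 + 1250×39 + 2040×53 + 40×69
  = 110550 + 91260 + 116920 + 114730 + 7320 + 96800 + 51330 + 48750 + 108120 + 2760 = 748540
Σ wᵢ·x = 330×67 + 585×54 + 390×74 + 130×77 + 445×6 + 120×55 + 400×87 + 465×39 + 395×53 + 255×69
  = 22110 + 31590 + 28860 + 10010 + 2670 + 6600 + 34800 + 18135 + 20935 + 17595 = 193305
Ratio = 748540 / 193305 = 3.8723261

3.87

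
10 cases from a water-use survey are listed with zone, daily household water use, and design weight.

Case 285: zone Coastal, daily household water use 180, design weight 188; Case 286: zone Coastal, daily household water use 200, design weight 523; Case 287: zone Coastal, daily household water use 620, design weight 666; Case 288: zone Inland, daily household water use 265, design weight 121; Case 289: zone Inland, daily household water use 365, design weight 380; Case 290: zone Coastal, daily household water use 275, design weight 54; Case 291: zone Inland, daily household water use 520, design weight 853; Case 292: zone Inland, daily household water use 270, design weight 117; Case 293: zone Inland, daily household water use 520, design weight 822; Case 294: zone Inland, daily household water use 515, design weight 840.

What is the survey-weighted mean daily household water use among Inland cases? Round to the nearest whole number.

Inland rows: 288, 289, 291, 292, 293, 294
Weighted sum = 265×121 + 365×380 + 520×853 + 270×117 + 520×822 + 515×840
  = 32065 + 138700 + 443560 + 31590 + 427440 + 432600 = 1505955
Sum of weights = 121 + 380 + 853 + 117 + 822 + 840 = 3133
Weighted mean = 1505955 / 3133 = 480.67507

481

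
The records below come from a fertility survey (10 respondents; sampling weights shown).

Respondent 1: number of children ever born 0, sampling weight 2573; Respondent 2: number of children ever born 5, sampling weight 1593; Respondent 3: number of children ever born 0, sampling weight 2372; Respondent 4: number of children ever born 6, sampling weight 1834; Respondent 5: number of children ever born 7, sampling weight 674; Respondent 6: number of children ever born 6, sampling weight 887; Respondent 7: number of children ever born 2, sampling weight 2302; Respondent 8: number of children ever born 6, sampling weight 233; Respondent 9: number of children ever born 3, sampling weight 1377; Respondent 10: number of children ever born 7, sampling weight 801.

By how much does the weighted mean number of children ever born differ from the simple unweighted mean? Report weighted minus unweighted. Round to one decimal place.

Unweighted sum = 42
Unweighted mean = 42 / 10 = 4.2
Weighted sum = 0×2573 + 5×1593 + 0×2372 + 6×1834 + 7×674 + 6×887 + 2×2302 + 6×233 + 3×1377 + 7×801
  = 0 + 7965 + 0 + 11004 + 4718 + 5322 + 4604 + 1398 + 4131 + 5607 = 44749
Sum of weights = 2573 + 1593 + 2372 + 1834 + 674 + 887 + 2302 + 233 + 1377 + 801 = 14646
Weighted mean = 44749 / 14646 = 3.0553735
Difference (weighted minus unweighted) = -1.1446265

-1.1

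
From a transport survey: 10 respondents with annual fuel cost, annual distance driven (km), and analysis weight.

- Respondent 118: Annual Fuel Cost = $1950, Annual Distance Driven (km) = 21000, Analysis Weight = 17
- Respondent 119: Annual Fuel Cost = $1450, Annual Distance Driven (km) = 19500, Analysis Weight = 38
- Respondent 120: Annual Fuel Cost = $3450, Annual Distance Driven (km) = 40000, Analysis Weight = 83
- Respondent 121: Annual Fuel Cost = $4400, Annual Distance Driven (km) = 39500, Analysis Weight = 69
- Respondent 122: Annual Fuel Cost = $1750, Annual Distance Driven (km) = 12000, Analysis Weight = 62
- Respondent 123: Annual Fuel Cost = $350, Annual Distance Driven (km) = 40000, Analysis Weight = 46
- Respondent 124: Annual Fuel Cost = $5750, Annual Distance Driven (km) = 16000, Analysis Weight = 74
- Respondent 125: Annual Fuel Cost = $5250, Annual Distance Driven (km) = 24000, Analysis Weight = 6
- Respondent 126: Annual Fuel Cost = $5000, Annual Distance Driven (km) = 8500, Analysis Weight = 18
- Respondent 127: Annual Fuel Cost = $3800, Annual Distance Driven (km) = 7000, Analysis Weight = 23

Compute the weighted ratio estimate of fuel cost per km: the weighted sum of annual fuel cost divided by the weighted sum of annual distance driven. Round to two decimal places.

0.13

Σ wᵢ·y = 1950×17 + 1450×38 + 3450×83 + 4400×69 + 1750×62 + 350×46 + 5750×74 + 5250×6 + 5000×18 + 3800×23
  = 33150 + 55100 + 286350 + 303600 + 108500 + 16100 + 425500 + 31500 + 90000 + 87400 = 1437200
Σ wᵢ·x = 21000×17 + 19500×38 + 40000×83 + 39500×69 + 12000×62 + 40000×46 + 16000×74 + 24000×6 + 8500×18 + 7000×23
  = 11369500
Ratio = 1437200 / 11369500 = 0.12640837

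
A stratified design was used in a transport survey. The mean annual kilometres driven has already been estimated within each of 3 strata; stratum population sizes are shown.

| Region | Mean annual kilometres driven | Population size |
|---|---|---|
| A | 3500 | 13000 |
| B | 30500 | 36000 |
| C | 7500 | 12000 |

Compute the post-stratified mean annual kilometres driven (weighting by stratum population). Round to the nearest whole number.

20221

Σ Nₕ·x̄ₕ = 3500×13000 + 30500×36000 + 7500×12000
  = 45500000 + 1098000000 + 90000000 = 1233500000
Σ Nₕ = 13000 + 36000 + 12000 = 61000
Overall mean = 1233500000 / 61000 = 20221.311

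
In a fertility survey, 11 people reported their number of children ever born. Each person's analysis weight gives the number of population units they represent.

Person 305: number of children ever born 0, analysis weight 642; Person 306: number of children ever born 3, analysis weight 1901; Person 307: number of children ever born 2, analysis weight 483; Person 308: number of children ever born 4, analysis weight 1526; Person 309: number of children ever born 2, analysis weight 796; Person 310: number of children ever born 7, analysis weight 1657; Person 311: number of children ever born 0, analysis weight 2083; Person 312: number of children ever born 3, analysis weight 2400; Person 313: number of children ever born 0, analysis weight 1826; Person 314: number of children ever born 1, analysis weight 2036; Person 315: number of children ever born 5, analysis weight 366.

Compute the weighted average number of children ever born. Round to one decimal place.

2.4

Weighted sum = 0×642 + 3×1901 + 2×483 + 4×1526 + 2×796 + 7×1657 + 0×2083 + 3×2400 + 0×1826 + 1×2036 + 5×366
  = 37030
Sum of weights = 642 + 1901 + 483 + 1526 + 796 + 1657 + 2083 + 2400 + 1826 + 2036 + 366 = 15716
Weighted mean = 37030 / 15716 = 2.3561975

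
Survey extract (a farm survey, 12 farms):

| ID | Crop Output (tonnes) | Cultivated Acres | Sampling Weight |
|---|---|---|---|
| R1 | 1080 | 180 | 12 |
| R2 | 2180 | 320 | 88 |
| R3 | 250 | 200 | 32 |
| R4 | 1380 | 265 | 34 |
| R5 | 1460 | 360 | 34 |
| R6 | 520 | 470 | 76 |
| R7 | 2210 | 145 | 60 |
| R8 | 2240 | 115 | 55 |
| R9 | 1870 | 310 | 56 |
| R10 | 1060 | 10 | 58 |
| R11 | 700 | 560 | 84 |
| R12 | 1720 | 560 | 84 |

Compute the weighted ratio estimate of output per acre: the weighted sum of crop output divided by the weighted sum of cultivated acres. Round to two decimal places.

4.41

Σ wᵢ·y = 1080×12 + 2180×88 + 250×32 + 1380×34 + 1460×34 + 520×76 + 2210×60 + 2240×55 + 1870×56 + 1060×58 + 700×84 + 1720×84
  = 12960 + 191840 + 8000 + 46920 + 49640 + 39520 + 132600 + 123200 + 104720 + 61480 + 58800 + 144480 = 974160
Σ wᵢ·x = 220735
Ratio = 974160 / 220735 = 4.4132557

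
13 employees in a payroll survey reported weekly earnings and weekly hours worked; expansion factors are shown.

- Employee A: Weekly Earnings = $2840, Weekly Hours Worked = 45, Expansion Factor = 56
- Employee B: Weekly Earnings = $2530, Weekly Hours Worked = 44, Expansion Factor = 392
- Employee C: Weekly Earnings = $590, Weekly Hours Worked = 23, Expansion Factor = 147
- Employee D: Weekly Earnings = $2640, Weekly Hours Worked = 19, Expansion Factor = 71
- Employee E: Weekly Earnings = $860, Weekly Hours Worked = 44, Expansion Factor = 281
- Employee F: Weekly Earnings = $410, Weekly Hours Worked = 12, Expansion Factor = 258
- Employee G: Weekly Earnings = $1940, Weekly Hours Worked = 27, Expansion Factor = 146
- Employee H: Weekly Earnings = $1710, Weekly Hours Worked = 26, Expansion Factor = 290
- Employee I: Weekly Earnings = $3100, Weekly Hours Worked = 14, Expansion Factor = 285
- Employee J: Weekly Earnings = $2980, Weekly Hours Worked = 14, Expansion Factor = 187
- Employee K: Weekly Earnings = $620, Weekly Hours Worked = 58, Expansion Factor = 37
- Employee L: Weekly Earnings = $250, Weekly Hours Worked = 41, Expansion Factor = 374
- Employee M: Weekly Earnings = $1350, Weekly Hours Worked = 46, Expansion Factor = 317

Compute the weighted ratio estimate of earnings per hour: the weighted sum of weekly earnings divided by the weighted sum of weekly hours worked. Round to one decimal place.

Σ wᵢ·y = 4536700
Σ wᵢ·x = 90110
Ratio = 4536700 / 90110 = 50.346243

50.3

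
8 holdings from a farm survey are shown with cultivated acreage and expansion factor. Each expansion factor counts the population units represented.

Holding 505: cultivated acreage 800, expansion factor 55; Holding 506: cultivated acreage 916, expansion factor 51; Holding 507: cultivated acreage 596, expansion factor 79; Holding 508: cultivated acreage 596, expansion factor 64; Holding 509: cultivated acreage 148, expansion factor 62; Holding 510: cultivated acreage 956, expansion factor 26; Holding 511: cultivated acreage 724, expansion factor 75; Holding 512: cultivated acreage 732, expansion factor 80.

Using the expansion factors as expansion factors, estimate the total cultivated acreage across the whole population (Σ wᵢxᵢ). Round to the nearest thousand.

323000

Weighted total = 322836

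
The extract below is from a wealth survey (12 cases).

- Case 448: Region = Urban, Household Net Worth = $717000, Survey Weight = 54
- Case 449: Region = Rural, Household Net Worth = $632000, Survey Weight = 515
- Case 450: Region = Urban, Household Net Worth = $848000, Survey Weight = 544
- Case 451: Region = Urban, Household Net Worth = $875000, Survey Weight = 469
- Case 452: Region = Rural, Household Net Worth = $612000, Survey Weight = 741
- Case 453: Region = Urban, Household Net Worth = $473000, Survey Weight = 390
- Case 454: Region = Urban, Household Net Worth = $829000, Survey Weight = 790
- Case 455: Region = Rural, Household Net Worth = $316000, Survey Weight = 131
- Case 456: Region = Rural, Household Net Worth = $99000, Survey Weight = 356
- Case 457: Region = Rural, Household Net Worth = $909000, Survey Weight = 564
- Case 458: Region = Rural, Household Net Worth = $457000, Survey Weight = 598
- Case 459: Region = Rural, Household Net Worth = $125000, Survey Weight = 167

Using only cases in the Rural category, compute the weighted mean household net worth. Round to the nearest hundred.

541200

Rural rows: 449, 452, 455, 456, 457, 458, 459
Weighted sum = 632000×515 + 612000×741 + 316000×131 + 99000×356 + 909000×564 + 457000×598 + 125000×167
  = 325480000 + 453492000 + 41396000 + 35244000 + 512676000 + 273286000 + 20875000 = 1662449000
Sum of weights = 515 + 741 + 131 + 356 + 564 + 598 + 167 = 3072
Weighted mean = 1662449000 / 3072 = 541161.78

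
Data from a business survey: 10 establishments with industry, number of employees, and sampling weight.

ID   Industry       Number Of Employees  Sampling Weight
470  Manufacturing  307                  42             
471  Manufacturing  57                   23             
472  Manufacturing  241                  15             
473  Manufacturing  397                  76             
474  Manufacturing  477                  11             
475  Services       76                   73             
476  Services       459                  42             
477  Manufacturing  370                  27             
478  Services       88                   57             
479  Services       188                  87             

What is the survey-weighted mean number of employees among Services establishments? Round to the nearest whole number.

Services rows: 475, 476, 478, 479
Weighted sum = 76×73 + 459×42 + 88×57 + 188×87
  = 5548 + 19278 + 5016 + 16356 = 46198
Sum of weights = 73 + 42 + 57 + 87 = 259
Weighted mean = 46198 / 259 = 178.37066

178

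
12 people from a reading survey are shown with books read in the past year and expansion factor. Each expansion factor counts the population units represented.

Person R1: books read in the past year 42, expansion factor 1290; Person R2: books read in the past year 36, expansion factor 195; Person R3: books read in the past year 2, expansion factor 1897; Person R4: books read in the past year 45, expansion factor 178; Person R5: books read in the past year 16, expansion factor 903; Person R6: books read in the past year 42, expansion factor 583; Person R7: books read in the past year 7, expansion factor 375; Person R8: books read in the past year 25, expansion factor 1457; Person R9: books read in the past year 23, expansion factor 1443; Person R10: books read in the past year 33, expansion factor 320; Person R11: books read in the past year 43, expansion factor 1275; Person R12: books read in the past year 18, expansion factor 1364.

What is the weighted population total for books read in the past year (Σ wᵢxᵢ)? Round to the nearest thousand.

Weighted total = 42×1290 + 36×195 + 2×1897 + 45×178 + 16×903 + 42×583 + 7×375 + 25×1457 + 23×1443 + 33×320 + 43×1275 + 18×1364
  = 54180 + 7020 + 3794 + 8010 + 14448 + 24486 + 2625 + 36425 + 33189 + 10560 + 54825 + 24552 = 274114

274000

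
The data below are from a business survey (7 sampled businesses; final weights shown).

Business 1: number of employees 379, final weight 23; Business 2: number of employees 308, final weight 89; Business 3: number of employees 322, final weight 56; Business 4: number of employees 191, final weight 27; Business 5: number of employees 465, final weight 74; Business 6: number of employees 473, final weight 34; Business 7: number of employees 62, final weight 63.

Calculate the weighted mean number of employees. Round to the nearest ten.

Weighted sum = 379×23 + 308×89 + 322×56 + 191×27 + 465×74 + 473×34 + 62×63
  = 8717 + 27412 + 18032 + 5157 + 34410 + 16082 + 3906 = 113716
Sum of weights = 366
Weighted mean = 113716 / 366 = 310.69945

310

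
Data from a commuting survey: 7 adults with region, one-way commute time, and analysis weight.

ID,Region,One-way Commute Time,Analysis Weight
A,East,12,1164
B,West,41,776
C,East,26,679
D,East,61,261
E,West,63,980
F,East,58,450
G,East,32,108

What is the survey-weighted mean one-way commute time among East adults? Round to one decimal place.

East rows: A, C, D, F, G
Weighted sum = 12×1164 + 26×679 + 61×261 + 58×450 + 32×108
  = 13968 + 17654 + 15921 + 26100 + 3456 = 77099
Sum of weights = 1164 + 679 + 261 + 450 + 108 = 2662
Weighted mean = 77099 / 2662 = 28.96281

29.0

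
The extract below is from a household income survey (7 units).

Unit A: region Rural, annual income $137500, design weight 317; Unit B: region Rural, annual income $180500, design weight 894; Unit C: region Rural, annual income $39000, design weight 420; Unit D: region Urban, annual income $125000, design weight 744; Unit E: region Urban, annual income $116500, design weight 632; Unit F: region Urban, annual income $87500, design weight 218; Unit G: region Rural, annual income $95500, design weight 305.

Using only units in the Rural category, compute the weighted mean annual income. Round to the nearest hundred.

129400

Rural rows: A, B, C, G
Weighted sum = 137500×317 + 180500×894 + 39000×420 + 95500×305
  = 43587500 + 161367000 + 16380000 + 29127500 = 250462000
Sum of weights = 1936
Weighted mean = 250462000 / 1936 = 129370.87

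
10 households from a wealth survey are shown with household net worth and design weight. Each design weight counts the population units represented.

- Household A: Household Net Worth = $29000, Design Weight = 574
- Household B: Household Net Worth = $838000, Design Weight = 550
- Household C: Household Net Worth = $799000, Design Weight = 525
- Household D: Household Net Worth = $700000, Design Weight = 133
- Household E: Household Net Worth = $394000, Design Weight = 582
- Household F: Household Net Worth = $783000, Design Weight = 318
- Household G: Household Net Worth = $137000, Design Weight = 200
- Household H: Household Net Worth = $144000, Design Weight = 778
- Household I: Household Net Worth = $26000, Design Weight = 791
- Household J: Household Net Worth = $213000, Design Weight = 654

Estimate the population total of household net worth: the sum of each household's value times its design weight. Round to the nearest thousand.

1767723000

Weighted total = 29000×574 + 838000×550 + 799000×525 + 700000×133 + 394000×582 + 783000×318 + 137000×200 + 144000×778 + 26000×791 + 213000×654
  = 16646000 + 460900000 + 419475000 + 93100000 + 229308000 + 248994000 + 27400000 + 112032000 + 20566000 + 139302000 = 1767723000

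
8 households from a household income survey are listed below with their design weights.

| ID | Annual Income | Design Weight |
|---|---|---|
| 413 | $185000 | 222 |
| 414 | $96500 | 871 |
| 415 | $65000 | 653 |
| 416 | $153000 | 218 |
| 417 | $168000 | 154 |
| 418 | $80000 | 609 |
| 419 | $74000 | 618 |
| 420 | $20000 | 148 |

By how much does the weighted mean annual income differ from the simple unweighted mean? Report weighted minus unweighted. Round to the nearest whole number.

-12372

Unweighted sum = 185000 + 96500 + 65000 + 153000 + 168000 + 80000 + 74000 + 20000 = 841500
Unweighted mean = 841500 / 8 = 105187.5
Weighted sum = 185000×222 + 96500×871 + 65000×653 + 153000×218 + 168000×154 + 80000×609 + 74000×618 + 20000×148
  = 41070000 + 84051500 + 42445000 + 33354000 + 25872000 + 48720000 + 45732000 + 2960000 = 324204500
Sum of weights = 222 + 871 + 653 + 218 + 154 + 609 + 618 + 148 = 3493
Weighted mean = 324204500 / 3493 = 92815.488
Difference (weighted minus unweighted) = -12372.012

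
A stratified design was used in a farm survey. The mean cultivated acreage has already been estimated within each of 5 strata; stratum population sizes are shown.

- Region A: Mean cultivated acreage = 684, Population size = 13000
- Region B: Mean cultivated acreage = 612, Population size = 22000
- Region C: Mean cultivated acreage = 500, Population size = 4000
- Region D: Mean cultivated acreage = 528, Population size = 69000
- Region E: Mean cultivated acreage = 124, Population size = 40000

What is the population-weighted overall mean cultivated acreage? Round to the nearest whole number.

Σ Nₕ·x̄ₕ = 684×13000 + 612×22000 + 500×4000 + 528×69000 + 124×40000
  = 8892000 + 13464000 + 2000000 + 36432000 + 4960000 = 65748000
Σ Nₕ = 148000
Overall mean = 65748000 / 148000 = 444.24324

444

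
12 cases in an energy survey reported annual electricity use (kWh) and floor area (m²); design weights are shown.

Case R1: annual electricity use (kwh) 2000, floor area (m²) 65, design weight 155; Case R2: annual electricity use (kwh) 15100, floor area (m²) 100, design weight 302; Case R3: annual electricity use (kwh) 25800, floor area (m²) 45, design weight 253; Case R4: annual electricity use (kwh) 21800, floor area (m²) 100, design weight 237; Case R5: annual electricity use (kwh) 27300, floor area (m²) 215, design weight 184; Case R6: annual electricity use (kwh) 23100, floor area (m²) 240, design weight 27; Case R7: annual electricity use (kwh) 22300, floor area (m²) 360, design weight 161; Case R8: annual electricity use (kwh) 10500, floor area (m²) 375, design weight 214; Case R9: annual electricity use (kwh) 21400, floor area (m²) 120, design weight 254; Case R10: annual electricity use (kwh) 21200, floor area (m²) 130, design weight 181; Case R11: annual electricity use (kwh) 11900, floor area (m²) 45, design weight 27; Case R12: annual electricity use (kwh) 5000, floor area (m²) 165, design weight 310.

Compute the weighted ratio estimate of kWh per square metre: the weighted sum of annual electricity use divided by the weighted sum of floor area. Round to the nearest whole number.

Σ wᵢ·y = 2000×155 + 15100×302 + 25800×253 + 21800×237 + 27300×184 + 23100×27 + 22300×161 + 10500×214 + 21400×254 + 21200×181 + 11900×27 + 5000×310
  = 310000 + 4560200 + 6527400 + 5166600 + 5023200 + 623700 + 3590300 + 2247000 + 5435600 + 3837200 + 321300 + 1550000 = 39192500
Σ wᵢ·x = 365985
Ratio = 39192500 / 365985 = 107.08772

107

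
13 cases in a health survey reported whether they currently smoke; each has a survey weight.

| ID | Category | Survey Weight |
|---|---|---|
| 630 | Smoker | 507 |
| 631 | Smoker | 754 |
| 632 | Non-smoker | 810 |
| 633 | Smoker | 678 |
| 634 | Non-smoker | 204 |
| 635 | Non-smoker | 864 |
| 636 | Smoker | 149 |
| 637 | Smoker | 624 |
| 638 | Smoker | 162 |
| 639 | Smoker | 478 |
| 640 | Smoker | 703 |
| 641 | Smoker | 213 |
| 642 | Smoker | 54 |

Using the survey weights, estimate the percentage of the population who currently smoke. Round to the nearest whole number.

70

Sum of weights for 'Smoker' = 507 + 754 + 678 + 149 + 624 + 162 + 478 + 703 + 213 + 54 = 4322
Total weight = 6200
Weighted proportion = 4322 / 6200 = 0.69709677 → 69.709677%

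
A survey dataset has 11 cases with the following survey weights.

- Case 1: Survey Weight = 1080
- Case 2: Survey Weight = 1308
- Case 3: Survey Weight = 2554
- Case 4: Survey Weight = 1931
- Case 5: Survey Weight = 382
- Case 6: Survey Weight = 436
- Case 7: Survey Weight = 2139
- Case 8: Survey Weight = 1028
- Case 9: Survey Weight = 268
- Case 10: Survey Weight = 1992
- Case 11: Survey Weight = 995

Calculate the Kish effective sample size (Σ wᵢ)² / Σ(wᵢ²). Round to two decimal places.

Σ wᵢ = 14113
Σ wᵢ² = 24126979
n_eff = 14113² / 24126979 = 199176769 / 24126979 = 8.2553547

8.26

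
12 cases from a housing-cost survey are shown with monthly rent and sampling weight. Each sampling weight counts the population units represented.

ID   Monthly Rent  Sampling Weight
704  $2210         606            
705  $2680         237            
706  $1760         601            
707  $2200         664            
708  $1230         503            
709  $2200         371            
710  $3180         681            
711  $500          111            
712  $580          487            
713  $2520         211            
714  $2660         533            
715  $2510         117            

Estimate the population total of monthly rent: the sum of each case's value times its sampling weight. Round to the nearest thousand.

Weighted total = 2210×606 + 2680×237 + 1760×601 + 2200×664 + 1230×503 + 2200×371 + 3180×681 + 500×111 + 580×487 + 2520×211 + 2660×533 + 2510×117
  = 10674580

10675000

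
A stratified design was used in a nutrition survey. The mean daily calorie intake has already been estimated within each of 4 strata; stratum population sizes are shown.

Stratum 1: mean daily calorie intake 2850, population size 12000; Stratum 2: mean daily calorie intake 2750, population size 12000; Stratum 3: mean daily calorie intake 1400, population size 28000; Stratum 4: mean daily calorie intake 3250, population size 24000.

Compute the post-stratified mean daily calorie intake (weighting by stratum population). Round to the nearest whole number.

Σ Nₕ·x̄ₕ = 2850×12000 + 2750×12000 + 1400×28000 + 3250×24000
  = 34200000 + 33000000 + 39200000 + 78000000 = 184400000
Σ Nₕ = 76000
Overall mean = 184400000 / 76000 = 2426.3158

2426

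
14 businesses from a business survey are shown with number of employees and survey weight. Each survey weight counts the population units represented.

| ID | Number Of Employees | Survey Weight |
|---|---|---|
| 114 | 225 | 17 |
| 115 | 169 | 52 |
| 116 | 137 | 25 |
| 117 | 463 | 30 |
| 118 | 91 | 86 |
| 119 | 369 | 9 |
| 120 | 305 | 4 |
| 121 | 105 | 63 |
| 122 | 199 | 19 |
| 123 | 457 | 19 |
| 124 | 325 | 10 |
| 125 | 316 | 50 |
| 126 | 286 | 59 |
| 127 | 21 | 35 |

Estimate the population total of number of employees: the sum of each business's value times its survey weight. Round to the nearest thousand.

98000

Weighted total = 98033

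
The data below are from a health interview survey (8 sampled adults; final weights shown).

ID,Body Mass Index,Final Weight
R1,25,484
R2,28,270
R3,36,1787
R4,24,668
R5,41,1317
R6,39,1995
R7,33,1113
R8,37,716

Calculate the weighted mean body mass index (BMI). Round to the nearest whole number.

35

Weighted sum = 25×484 + 28×270 + 36×1787 + 24×668 + 41×1317 + 39×1995 + 33×1113 + 37×716
  = 295047
Sum of weights = 484 + 270 + 1787 + 668 + 1317 + 1995 + 1113 + 716 = 8350
Weighted mean = 295047 / 8350 = 35.33497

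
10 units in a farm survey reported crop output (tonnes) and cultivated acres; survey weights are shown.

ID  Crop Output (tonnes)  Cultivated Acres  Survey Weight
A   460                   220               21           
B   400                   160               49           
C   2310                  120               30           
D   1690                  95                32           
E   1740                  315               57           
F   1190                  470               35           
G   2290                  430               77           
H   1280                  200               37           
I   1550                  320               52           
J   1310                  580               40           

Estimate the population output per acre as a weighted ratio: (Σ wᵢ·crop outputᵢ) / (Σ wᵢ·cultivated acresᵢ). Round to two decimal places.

Σ wᵢ·y = 460×21 + 400×49 + 2310×30 + 1690×32 + 1740×57 + 1190×35 + 2290×77 + 1280×37 + 1550×52 + 1310×40
  = 9660 + 19600 + 69300 + 54080 + 99180 + 41650 + 176330 + 47360 + 80600 + 52400 = 650160
Σ wᵢ·x = 133855
Ratio = 650160 / 133855 = 4.8571962

4.86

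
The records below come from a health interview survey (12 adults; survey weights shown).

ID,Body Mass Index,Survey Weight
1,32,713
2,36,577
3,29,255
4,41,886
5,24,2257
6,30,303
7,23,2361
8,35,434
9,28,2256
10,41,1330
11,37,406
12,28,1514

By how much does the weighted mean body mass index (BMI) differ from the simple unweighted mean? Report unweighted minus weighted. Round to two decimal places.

Unweighted sum = 32 + 36 + 29 + 41 + 24 + 30 + 23 + 35 + 28 + 41 + 37 + 28 = 384
Unweighted mean = 384 / 12 = 32
Weighted sum = 32×713 + 36×577 + 29×255 + 41×886 + 24×2257 + 30×303 + 23×2361 + 35×434 + 28×2256 + 41×1330 + 37×406 + 28×1514
  = 22816 + 20772 + 7395 + 36326 + 54168 + 9090 + 54303 + 15190 + 63168 + 54530 + 15022 + 42392 = 395172
Sum of weights = 713 + 577 + 255 + 886 + 2257 + 303 + 2361 + 434 + 2256 + 1330 + 406 + 1514 = 13292
Weighted mean = 395172 / 13292 = 29.730063
Difference (unweighted minus weighted) = 2.2699368

2.27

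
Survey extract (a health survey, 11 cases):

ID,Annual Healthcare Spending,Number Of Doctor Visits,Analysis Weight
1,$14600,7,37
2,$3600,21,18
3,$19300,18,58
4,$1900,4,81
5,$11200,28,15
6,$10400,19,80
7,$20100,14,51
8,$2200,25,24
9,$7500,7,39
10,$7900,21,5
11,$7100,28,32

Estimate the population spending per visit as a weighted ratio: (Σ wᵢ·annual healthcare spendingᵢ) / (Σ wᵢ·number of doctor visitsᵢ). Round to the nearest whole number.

691

Σ wᵢ·y = 14600×37 + 3600×18 + 19300×58 + 1900×81 + 11200×15 + 10400×80 + 20100×51 + 2200×24 + 7500×39 + 7900×5 + 7100×32
  = 4515400
Σ wᵢ·x = 7×37 + 21×18 + 18×58 + 4×81 + 28×15 + 19×80 + 14×51 + 25×24 + 7×39 + 21×5 + 28×32
  = 259 + 378 + 1044 + 324 + 420 + 1520 + 714 + 600 + 273 + 105 + 896 = 6533
Ratio = 4515400 / 6533 = 691.16792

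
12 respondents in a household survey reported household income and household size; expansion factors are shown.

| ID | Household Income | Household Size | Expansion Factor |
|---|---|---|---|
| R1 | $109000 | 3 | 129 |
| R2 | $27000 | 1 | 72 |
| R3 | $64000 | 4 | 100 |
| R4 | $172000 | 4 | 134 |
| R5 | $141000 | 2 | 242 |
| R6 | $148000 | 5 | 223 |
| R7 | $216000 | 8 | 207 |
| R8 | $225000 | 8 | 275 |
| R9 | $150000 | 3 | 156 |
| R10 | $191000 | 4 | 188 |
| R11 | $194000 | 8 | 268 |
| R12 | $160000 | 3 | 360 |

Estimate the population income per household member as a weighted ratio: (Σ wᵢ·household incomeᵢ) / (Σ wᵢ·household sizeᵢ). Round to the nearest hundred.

34400

Σ wᵢ·y = 109000×129 + 27000×72 + 64000×100 + 172000×134 + 141000×242 + 148000×223 + 216000×207 + 225000×275 + 150000×156 + 191000×188 + 194000×268 + 160000×360
  = 14061000 + 1944000 + 6400000 + 23048000 + 34122000 + 33004000 + 44712000 + 61875000 + 23400000 + 35908000 + 51992000 + 57600000 = 388066000
Σ wᵢ·x = 11294
Ratio = 388066000 / 11294 = 34360.368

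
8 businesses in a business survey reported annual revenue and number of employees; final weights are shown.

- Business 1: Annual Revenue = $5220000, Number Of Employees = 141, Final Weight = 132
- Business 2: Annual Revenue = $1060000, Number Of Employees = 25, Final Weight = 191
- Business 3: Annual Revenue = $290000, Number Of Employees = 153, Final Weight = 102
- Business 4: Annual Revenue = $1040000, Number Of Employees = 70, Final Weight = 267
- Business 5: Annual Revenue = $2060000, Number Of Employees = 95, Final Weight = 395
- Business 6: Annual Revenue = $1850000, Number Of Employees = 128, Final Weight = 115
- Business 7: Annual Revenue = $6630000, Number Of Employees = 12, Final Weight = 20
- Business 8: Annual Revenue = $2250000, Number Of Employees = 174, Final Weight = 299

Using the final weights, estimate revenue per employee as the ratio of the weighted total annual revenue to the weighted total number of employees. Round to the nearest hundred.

Σ wᵢ·y = 5220000×132 + 1060000×191 + 290000×102 + 1040000×267 + 2060000×395 + 1850000×115 + 6630000×20 + 2250000×299
  = 689040000 + 202460000 + 29580000 + 277680000 + 813700000 + 212750000 + 132600000 + 672750000 = 3030560000
Σ wᵢ·x = 141×132 + 25×191 + 153×102 + 70×267 + 95×395 + 128×115 + 12×20 + 174×299
  = 18612 + 4775 + 15606 + 18690 + 37525 + 14720 + 240 + 52026 = 162194
Ratio = 3030560000 / 162194 = 18684.785

18700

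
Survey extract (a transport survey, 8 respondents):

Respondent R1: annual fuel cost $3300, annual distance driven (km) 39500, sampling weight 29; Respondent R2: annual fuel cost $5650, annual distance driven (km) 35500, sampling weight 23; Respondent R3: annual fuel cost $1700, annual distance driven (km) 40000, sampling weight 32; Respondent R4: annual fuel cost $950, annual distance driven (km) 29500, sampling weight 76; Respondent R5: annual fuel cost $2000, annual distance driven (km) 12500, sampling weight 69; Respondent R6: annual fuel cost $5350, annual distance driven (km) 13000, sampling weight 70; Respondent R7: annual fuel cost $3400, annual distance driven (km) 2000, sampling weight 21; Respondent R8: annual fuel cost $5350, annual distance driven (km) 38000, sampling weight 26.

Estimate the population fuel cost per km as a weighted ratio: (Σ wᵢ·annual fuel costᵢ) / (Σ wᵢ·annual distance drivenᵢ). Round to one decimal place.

0.1

Σ wᵢ·y = 3300×29 + 5650×23 + 1700×32 + 950×76 + 2000×69 + 5350×70 + 3400×21 + 5350×26
  = 95700 + 129950 + 54400 + 72200 + 138000 + 374500 + 71400 + 139100 = 1075250
Σ wᵢ·x = 39500×29 + 35500×23 + 40000×32 + 29500×76 + 12500×69 + 13000×70 + 2000×21 + 38000×26
  = 8286500
Ratio = 1075250 / 8286500 = 0.12975925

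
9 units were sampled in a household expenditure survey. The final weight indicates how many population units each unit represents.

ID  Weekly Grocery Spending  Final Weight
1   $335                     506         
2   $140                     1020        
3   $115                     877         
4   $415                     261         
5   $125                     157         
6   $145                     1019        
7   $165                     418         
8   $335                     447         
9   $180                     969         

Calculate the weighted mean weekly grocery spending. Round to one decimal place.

190.7

Weighted sum = 335×506 + 140×1020 + 115×877 + 415×261 + 125×157 + 145×1019 + 165×418 + 335×447 + 180×969
  = 169510 + 142800 + 100855 + 108315 + 19625 + 147755 + 68970 + 149745 + 174420 = 1081995
Sum of weights = 506 + 1020 + 877 + 261 + 157 + 1019 + 418 + 447 + 969 = 5674
Weighted mean = 1081995 / 5674 = 190.69351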